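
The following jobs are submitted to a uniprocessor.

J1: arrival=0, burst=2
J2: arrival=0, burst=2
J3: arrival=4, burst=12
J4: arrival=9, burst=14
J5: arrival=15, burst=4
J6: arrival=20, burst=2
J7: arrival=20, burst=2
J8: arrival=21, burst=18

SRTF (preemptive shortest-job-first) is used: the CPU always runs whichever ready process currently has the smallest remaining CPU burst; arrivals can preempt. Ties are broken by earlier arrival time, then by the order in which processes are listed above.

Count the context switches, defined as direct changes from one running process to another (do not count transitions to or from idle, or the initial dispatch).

Gantt: | J1 0-2 | J2 2-4 | J3 4-16 | J5 16-20 | J6 20-22 | J7 22-24 | J4 24-38 | J8 38-56 |
Completion: J1=2  J2=4  J3=16  J4=38  J5=20  J6=22  J7=24  J8=56
Turnaround (C−A): J1=2  J2=4  J3=12  J4=29  J5=5  J6=2  J7=4  J8=35

7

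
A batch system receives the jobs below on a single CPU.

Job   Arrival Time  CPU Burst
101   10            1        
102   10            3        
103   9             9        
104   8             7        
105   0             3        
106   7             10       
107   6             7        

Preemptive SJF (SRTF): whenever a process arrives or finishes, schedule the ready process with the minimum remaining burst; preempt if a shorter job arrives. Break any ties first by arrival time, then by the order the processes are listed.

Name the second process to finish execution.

101

Schedule: | 105 0-3 | idle 3-6 | 107 6-10 | 101 10-11 | 107 11-14 | 102 14-17 | 104 17-24 | 103 24-33 | 106 33-43 |
Completion: 101=11  102=17  103=33  104=24  105=3  106=43  107=14
Finish order: 105 → 101 → 107 → 102 → 104 → 103 → 106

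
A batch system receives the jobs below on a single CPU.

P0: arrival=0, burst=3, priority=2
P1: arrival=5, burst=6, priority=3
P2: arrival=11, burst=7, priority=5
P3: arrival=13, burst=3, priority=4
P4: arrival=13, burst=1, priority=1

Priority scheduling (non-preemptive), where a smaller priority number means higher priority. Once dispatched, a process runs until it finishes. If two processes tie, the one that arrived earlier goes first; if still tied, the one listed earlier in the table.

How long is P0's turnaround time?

Gantt: | P0 0-3 | idle 3-5 | P1 5-11 | P2 11-18 | P4 18-19 | P3 19-22 |
Completion: P0=3  P1=11  P2=18  P3=22  P4=19
Turnaround(P0) = completion − arrival = 3 − 0 = 3

3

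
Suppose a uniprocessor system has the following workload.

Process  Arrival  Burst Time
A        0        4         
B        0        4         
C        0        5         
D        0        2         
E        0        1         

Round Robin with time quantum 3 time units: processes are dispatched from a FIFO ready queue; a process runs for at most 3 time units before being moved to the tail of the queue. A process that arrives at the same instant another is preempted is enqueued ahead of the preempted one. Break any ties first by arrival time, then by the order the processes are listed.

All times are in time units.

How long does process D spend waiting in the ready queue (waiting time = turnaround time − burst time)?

Timeline: | A 0-3 | B 3-6 | C 6-9 | D 9-11 | E 11-12 | A 12-13 | B 13-14 | C 14-16 |
Completion: A=13  B=14  C=16  D=11  E=12
Turnaround (C−A): A=13  B=14  C=16  D=11  E=12
Waiting(D) = turnaround − burst = 11 − 2 = 9

9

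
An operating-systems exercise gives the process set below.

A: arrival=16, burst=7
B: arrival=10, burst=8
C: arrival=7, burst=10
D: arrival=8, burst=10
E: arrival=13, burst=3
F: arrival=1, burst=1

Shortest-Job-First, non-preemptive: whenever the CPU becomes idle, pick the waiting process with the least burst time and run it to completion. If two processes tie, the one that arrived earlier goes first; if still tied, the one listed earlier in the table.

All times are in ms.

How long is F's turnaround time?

1

Gantt: | idle 0-1 | F 1-2 | idle 2-7 | C 7-17 | E 17-20 | A 20-27 | B 27-35 | D 35-45 |
Completion: A=27  B=35  C=17  D=45  E=20  F=2
Turnaround(F) = completion − arrival = 2 − 1 = 1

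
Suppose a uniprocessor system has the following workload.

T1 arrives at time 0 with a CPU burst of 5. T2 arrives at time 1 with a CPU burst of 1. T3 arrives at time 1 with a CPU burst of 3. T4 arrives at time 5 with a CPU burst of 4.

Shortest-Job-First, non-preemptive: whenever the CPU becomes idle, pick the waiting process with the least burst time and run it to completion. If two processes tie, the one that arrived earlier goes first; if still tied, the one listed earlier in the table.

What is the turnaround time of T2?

5

Gantt: | T1 0-5 | T2 5-6 | T3 6-9 | T4 9-13 |
Completion: T1=5  T2=6  T3=9  T4=13
Turnaround(T2) = completion − arrival = 6 − 1 = 5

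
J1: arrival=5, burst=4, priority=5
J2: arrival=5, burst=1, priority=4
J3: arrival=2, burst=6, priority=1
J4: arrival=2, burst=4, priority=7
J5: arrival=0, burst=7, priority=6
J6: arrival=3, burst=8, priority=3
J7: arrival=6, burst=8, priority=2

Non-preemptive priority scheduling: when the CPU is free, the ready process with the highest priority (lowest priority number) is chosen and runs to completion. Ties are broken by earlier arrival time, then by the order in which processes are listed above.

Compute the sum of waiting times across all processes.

Schedule: | J5 0-7 | J3 7-13 | J7 13-21 | J6 21-29 | J2 29-30 | J1 30-34 | J4 34-38 |
Completion: J1=34  J2=30  J3=13  J4=38  J5=7  J6=29  J7=21
Waiting = turnaround − burst: J1=25, J2=24, J3=5, J4=32, J5=0, J6=18, J7=7
Total waiting = 25 + 24 + 5 + 32 + 0 + 18 + 7 = 111

111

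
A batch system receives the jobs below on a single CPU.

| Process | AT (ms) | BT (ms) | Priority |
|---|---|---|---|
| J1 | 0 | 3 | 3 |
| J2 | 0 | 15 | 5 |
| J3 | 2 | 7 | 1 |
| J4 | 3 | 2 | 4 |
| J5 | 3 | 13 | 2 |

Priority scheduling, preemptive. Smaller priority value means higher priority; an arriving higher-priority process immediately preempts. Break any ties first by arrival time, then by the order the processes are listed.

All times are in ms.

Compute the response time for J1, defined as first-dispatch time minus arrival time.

0

Timeline: | J1 0-2 | J3 2-9 | J5 9-22 | J1 22-23 | J4 23-25 | J2 25-40 |
Completion: J1=23  J2=40  J3=9  J4=25  J5=22
Response(J1) = first start − arrival = 0 − 0 = 0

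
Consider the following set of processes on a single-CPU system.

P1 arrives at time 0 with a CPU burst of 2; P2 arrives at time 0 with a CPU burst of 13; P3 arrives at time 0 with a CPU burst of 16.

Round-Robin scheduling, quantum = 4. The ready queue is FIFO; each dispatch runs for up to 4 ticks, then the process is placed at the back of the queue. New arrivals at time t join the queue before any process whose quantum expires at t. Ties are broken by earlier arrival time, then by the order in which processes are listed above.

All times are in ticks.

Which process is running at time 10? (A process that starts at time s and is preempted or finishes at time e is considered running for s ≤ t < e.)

P2

Schedule: | P1 0-2 | P2 2-6 | P3 6-10 | P2 10-14 | P3 14-18 | P2 18-22 | P3 22-26 | P2 26-27 | P3 27-31 |
Completion: P1=2  P2=27  P3=31
Turnaround (C−A): P1=2  P2=27  P3=31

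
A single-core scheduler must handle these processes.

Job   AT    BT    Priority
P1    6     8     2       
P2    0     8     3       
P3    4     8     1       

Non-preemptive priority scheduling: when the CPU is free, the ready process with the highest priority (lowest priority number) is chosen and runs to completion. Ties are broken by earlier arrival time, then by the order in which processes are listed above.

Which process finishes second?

P3

Timeline: | P2 0-8 | P3 8-16 | P1 16-24 |
Completion: P1=24  P2=8  P3=16
Finish order: P2 → P3 → P1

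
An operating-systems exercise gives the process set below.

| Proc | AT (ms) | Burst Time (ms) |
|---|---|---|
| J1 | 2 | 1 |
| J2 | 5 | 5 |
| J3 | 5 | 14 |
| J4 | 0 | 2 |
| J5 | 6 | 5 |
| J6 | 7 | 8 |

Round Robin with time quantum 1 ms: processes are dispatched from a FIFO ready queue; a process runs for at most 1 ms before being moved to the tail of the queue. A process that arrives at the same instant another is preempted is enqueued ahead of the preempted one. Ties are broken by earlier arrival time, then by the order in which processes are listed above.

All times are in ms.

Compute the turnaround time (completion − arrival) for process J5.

Timeline: | J4 0-2 | J1 2-3 | idle 3-5 | J2 5-6 | J3 6-7 | J5 7-8 | J2 8-9 | J6 9-10 | J3 10-11 | J5 11-12 | J2 12-13 | J6 13-14 | J3 14-15 | J5 15-16 | J2 16-17 | J6 17-18 | J3 18-19 | J5 19-20 | J2 20-21 | J6 21-22 | J3 22-23 | J5 23-24 | J6 24-25 | J3 25-26 | J6 26-27 | J3 27-28 | J6 28-29 | J3 29-30 | J6 30-31 | J3 31-37 |
Completion: J1=3  J2=21  J3=37  J4=2  J5=24  J6=31
Turnaround(J5) = completion − arrival = 24 − 6 = 18

18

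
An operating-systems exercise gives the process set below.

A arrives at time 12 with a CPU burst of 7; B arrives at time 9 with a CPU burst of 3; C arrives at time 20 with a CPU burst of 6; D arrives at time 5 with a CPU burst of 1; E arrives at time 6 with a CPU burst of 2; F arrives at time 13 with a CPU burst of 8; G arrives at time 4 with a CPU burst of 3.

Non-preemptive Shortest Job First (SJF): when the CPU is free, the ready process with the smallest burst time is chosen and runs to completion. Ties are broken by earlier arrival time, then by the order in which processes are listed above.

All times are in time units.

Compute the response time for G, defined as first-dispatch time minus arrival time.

0

Gantt: | idle 0-4 | G 4-7 | D 7-8 | E 8-10 | B 10-13 | A 13-20 | C 20-26 | F 26-34 |
Completion: A=20  B=13  C=26  D=8  E=10  F=34  G=7
Turnaround (C−A): A=8  B=4  C=6  D=3  E=4  F=21  G=3
Response(G) = first start − arrival = 4 − 4 = 0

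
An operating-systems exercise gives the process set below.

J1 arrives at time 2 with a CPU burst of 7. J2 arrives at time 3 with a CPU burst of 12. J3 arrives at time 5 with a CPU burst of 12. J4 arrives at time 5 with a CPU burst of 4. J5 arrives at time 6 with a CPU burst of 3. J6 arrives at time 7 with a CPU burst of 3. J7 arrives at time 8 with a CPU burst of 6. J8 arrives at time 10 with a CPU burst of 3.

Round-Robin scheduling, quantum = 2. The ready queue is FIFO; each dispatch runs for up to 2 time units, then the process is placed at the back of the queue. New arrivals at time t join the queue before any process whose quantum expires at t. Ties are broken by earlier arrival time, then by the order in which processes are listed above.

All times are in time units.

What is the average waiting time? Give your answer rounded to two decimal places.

26.00

Timeline: | idle 0-2 | J1 2-4 | J2 4-6 | J1 6-8 | J3 8-10 | J4 10-12 | J5 12-14 | J2 14-16 | J6 16-18 | J7 18-20 | J1 20-22 | J8 22-24 | J3 24-26 | J4 26-28 | J5 28-29 | J2 29-31 | J6 31-32 | J7 32-34 | J1 34-35 | J8 35-36 | J3 36-38 | J2 38-40 | J7 40-42 | J3 42-44 | J2 44-46 | J3 46-48 | J2 48-50 | J3 50-52 |
Completion: J1=35  J2=50  J3=52  J4=28  J5=29  J6=32  J7=42  J8=36
Waiting times: J1=26, J2=35, J3=35, J4=19, J5=20, J6=22, J7=28, J8=23
Average waiting = (26+35+35+19+20+22+28+23) / 8 = 208/8 = 26.00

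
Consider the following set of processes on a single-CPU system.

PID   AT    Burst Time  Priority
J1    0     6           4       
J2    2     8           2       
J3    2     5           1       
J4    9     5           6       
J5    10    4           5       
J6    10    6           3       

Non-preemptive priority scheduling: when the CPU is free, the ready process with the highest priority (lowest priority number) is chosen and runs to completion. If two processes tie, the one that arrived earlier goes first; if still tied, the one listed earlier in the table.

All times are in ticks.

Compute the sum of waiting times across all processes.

Gantt: | J1 0-6 | J3 6-11 | J2 11-19 | J6 19-25 | J5 25-29 | J4 29-34 |
Completion: J1=6  J2=19  J3=11  J4=34  J5=29  J6=25
Turnaround (C−A): J1=6  J2=17  J3=9  J4=25  J5=19  J6=15
Waiting = turnaround − burst: J1=0, J2=9, J3=4, J4=20, J5=15, J6=9
Total waiting = 0 + 9 + 4 + 20 + 15 + 9 = 57

57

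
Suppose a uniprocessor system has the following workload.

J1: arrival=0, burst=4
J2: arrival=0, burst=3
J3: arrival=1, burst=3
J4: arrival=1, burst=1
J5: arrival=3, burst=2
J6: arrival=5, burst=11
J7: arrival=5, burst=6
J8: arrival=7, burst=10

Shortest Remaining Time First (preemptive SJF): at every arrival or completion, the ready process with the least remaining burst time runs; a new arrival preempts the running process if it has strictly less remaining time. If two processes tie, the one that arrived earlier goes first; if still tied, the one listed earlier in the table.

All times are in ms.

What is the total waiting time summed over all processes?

60

Gantt: | J2 0-1 | J4 1-2 | J2 2-4 | J5 4-6 | J3 6-9 | J1 9-13 | J7 13-19 | J8 19-29 | J6 29-40 |
Completion: J1=13  J2=4  J3=9  J4=2  J5=6  J6=40  J7=19  J8=29
Turnaround (C−A): J1=13  J2=4  J3=8  J4=1  J5=3  J6=35  J7=14  J8=22
Waiting = turnaround − burst: J1=9, J2=1, J3=5, J4=0, J5=1, J6=24, J7=8, J8=12
Total waiting = 9 + 1 + 5 + 0 + 1 + 24 + 8 + 12 = 60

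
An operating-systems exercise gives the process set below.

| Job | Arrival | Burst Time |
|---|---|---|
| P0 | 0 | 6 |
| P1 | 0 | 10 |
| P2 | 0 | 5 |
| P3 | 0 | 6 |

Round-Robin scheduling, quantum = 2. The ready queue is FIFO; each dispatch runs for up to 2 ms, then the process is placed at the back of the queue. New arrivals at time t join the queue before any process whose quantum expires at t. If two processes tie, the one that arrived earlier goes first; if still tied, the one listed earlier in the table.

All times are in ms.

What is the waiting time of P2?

16

Schedule: | P0 0-2 | P1 2-4 | P2 4-6 | P3 6-8 | P0 8-10 | P1 10-12 | P2 12-14 | P3 14-16 | P0 16-18 | P1 18-20 | P2 20-21 | P3 21-23 | P1 23-27 |
Completion: P0=18  P1=27  P2=21  P3=23
Waiting(P2) = turnaround − burst = 21 − 5 = 16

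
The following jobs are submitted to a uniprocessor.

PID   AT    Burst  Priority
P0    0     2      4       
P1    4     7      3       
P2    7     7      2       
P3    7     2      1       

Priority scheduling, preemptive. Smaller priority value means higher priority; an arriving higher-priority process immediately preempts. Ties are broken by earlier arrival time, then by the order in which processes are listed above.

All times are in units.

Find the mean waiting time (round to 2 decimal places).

Gantt: | P0 0-2 | idle 2-4 | P1 4-7 | P3 7-9 | P2 9-16 | P1 16-20 |
Completion: P0=2  P1=20  P2=16  P3=9
Waiting times: P0=0, P1=9, P2=2, P3=0
Average waiting = (0+9+2+0) / 4 = 11/4 = 2.75

2.75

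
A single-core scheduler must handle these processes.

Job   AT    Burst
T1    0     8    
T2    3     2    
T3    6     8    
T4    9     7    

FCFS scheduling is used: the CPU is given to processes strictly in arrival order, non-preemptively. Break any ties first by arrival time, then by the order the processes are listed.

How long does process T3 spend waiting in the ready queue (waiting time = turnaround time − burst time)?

Schedule: | T1 0-8 | T2 8-10 | T3 10-18 | T4 18-25 |
Completion: T1=8  T2=10  T3=18  T4=25
Turnaround (C−A): T1=8  T2=7  T3=12  T4=16
Waiting(T3) = turnaround − burst = 12 − 8 = 4

4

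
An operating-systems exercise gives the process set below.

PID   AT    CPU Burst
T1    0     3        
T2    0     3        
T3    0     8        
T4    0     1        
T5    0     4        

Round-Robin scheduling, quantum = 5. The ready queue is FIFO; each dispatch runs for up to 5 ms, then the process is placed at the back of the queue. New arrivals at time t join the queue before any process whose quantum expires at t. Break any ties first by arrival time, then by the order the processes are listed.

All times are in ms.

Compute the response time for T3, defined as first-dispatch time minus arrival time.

Timeline: | T1 0-3 | T2 3-6 | T3 6-11 | T4 11-12 | T5 12-16 | T3 16-19 |
Completion: T1=3  T2=6  T3=19  T4=12  T5=16
Turnaround (C−A): T1=3  T2=6  T3=19  T4=12  T5=16
Response(T3) = first start − arrival = 6 − 0 = 6

6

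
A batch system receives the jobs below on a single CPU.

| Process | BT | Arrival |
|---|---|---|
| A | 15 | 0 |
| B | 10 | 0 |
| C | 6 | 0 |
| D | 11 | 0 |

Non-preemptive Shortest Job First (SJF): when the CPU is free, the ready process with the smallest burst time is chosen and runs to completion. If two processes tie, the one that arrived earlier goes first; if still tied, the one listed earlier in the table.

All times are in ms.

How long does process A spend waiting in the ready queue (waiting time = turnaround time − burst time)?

27

Schedule: | C 0-6 | B 6-16 | D 16-27 | A 27-42 |
Completion: A=42  B=16  C=6  D=27
Turnaround (C−A): A=42  B=16  C=6  D=27
Waiting(A) = turnaround − burst = 42 − 15 = 27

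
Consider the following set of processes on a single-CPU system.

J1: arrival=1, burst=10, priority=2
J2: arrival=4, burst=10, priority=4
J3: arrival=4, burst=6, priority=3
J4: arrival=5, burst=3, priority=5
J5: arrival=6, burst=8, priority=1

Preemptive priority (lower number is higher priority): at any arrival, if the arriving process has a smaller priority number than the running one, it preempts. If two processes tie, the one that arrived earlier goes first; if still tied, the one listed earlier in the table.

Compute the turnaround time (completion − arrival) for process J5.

8

Schedule: | idle 0-1 | J1 1-6 | J5 6-14 | J1 14-19 | J3 19-25 | J2 25-35 | J4 35-38 |
Completion: J1=19  J2=35  J3=25  J4=38  J5=14
Turnaround(J5) = completion − arrival = 14 − 6 = 8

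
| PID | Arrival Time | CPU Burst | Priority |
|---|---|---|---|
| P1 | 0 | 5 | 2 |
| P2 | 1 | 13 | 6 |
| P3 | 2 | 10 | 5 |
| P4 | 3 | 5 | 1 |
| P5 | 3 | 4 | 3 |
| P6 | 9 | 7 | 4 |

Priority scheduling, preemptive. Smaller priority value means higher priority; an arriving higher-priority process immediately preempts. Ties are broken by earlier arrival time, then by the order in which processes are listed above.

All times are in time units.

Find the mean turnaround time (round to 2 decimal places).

18.33

Gantt: | P1 0-3 | P4 3-8 | P1 8-10 | P5 10-14 | P6 14-21 | P3 21-31 | P2 31-44 |
Completion: P1=10  P2=44  P3=31  P4=8  P5=14  P6=21
Turnaround (C−A): P1=10  P2=43  P3=29  P4=5  P5=11  P6=12
Turnaround times: P1=10, P2=43, P3=29, P4=5, P5=11, P6=12
Average turnaround = (10+43+29+5+11+12) / 6 = 110/6 = 18.33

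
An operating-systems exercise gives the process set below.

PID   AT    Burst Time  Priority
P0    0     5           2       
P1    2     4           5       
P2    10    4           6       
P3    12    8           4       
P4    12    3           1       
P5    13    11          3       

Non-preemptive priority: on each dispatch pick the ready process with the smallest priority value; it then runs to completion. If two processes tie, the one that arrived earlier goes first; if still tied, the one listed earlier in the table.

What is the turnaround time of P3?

24

Gantt: | P0 0-5 | P1 5-9 | idle 9-10 | P2 10-14 | P4 14-17 | P5 17-28 | P3 28-36 |
Completion: P0=5  P1=9  P2=14  P3=36  P4=17  P5=28
Turnaround(P3) = completion − arrival = 36 − 12 = 24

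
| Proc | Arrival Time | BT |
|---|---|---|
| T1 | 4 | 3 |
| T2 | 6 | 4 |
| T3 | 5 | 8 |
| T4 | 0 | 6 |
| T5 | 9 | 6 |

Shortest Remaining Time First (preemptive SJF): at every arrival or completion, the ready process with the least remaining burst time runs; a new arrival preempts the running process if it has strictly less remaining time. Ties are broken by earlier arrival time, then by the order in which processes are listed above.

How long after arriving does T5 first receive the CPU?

4

Gantt: | T4 0-6 | T1 6-9 | T2 9-13 | T5 13-19 | T3 19-27 |
Completion: T1=9  T2=13  T3=27  T4=6  T5=19
Response(T5) = first start − arrival = 13 − 9 = 4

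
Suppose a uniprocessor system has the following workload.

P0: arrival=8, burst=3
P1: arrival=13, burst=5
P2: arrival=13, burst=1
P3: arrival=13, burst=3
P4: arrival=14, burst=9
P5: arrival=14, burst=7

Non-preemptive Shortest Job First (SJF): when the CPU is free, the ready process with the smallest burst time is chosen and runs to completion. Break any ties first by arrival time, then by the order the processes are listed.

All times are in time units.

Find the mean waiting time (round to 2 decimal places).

4.67

Schedule: | idle 0-8 | P0 8-11 | idle 11-13 | P2 13-14 | P3 14-17 | P1 17-22 | P5 22-29 | P4 29-38 |
Completion: P0=11  P1=22  P2=14  P3=17  P4=38  P5=29
Waiting times: P0=0, P1=4, P2=0, P3=1, P4=15, P5=8
Average waiting = (0+4+0+1+15+8) / 6 = 28/6 = 4.67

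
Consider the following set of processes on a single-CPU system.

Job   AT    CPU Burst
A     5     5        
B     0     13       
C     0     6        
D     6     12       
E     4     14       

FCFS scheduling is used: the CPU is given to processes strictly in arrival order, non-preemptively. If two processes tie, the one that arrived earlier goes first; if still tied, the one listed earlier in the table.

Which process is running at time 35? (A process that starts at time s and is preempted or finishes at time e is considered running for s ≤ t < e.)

Gantt: | B 0-13 | C 13-19 | E 19-33 | A 33-38 | D 38-50 |
Completion: A=38  B=13  C=19  D=50  E=33

A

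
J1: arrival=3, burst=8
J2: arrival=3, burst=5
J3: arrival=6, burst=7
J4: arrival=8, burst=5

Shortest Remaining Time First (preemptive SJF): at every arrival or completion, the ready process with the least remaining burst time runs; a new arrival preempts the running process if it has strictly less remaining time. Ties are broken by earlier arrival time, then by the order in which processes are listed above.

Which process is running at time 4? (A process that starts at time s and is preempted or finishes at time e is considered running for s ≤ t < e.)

J2

Gantt: | idle 0-3 | J2 3-8 | J4 8-13 | J3 13-20 | J1 20-28 |
Completion: J1=28  J2=8  J3=20  J4=13
Turnaround (C−A): J1=25  J2=5  J3=14  J4=5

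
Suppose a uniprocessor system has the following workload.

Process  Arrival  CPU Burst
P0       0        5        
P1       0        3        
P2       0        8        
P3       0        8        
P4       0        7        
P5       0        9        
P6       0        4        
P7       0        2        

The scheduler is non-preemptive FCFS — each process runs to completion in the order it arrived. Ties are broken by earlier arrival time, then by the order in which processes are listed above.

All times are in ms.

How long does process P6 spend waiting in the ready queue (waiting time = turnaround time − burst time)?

Timeline: | P0 0-5 | P1 5-8 | P2 8-16 | P3 16-24 | P4 24-31 | P5 31-40 | P6 40-44 | P7 44-46 |
Completion: P0=5  P1=8  P2=16  P3=24  P4=31  P5=40  P6=44  P7=46
Waiting(P6) = turnaround − burst = 44 − 4 = 40

40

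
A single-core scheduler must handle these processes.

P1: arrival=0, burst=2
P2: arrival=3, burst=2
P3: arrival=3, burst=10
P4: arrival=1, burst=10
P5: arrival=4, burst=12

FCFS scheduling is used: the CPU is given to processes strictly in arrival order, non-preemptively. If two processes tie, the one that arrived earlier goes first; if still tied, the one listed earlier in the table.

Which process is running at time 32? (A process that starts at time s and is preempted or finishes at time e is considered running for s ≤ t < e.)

P5

Gantt: | P1 0-2 | P4 2-12 | P2 12-14 | P3 14-24 | P5 24-36 |
Completion: P1=2  P2=14  P3=24  P4=12  P5=36
Turnaround (C−A): P1=2  P2=11  P3=21  P4=11  P5=32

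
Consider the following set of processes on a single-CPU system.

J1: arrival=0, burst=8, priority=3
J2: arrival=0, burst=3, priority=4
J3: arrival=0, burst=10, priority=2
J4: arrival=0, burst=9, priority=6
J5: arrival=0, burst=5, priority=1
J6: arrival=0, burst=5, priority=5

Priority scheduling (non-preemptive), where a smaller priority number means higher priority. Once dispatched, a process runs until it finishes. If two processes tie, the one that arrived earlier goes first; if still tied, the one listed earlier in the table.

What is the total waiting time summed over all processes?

100

Gantt: | J5 0-5 | J3 5-15 | J1 15-23 | J2 23-26 | J6 26-31 | J4 31-40 |
Completion: J1=23  J2=26  J3=15  J4=40  J5=5  J6=31
Turnaround (C−A): J1=23  J2=26  J3=15  J4=40  J5=5  J6=31
Waiting = turnaround − burst: J1=15, J2=23, J3=5, J4=31, J5=0, J6=26
Total waiting = 15 + 23 + 5 + 31 + 0 + 26 = 100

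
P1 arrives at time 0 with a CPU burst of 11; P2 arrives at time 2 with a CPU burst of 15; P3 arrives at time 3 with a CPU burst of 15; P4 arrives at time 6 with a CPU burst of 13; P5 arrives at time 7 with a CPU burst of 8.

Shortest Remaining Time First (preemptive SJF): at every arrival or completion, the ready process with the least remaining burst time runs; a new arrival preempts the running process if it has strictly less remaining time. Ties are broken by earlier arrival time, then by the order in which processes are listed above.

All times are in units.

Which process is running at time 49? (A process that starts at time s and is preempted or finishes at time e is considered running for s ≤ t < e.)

Schedule: | P1 0-11 | P5 11-19 | P4 19-32 | P2 32-47 | P3 47-62 |
Completion: P1=11  P2=47  P3=62  P4=32  P5=19

P3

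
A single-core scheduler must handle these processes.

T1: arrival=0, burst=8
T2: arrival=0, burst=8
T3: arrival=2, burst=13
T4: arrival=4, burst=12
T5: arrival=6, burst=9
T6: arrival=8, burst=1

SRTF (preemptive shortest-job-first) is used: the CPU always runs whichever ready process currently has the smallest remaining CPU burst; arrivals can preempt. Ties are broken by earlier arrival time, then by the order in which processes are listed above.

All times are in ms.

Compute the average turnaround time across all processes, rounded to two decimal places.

21.50

Timeline: | T1 0-8 | T6 8-9 | T2 9-17 | T5 17-26 | T4 26-38 | T3 38-51 |
Completion: T1=8  T2=17  T3=51  T4=38  T5=26  T6=9
Turnaround (C−A): T1=8  T2=17  T3=49  T4=34  T5=20  T6=1
Turnaround times: T1=8, T2=17, T3=49, T4=34, T5=20, T6=1
Average turnaround = (8+17+49+34+20+1) / 6 = 129/6 = 21.50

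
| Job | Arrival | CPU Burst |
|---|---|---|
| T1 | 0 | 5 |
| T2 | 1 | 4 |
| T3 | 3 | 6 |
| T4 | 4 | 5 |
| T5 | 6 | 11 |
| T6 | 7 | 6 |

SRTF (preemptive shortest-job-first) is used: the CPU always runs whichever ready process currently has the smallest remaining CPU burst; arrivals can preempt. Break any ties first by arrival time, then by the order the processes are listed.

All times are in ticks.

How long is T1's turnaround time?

5

Timeline: | T1 0-5 | T2 5-9 | T4 9-14 | T3 14-20 | T6 20-26 | T5 26-37 |
Completion: T1=5  T2=9  T3=20  T4=14  T5=37  T6=26
Turnaround (C−A): T1=5  T2=8  T3=17  T4=10  T5=31  T6=19
Turnaround(T1) = completion − arrival = 5 − 0 = 5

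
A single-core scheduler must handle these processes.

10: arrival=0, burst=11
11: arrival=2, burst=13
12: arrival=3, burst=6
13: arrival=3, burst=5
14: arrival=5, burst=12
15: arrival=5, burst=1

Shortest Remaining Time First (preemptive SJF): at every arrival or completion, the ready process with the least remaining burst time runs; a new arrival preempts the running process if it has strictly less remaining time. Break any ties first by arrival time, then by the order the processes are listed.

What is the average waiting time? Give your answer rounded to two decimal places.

Gantt: | 10 0-3 | 13 3-5 | 15 5-6 | 13 6-9 | 12 9-15 | 10 15-23 | 14 23-35 | 11 35-48 |
Completion: 10=23  11=48  12=15  13=9  14=35  15=6
Turnaround (C−A): 10=23  11=46  12=12  13=6  14=30  15=1
Waiting times: 10=12, 11=33, 12=6, 13=1, 14=18, 15=0
Average waiting = (12+33+6+1+18+0) / 6 = 70/6 = 11.67

11.67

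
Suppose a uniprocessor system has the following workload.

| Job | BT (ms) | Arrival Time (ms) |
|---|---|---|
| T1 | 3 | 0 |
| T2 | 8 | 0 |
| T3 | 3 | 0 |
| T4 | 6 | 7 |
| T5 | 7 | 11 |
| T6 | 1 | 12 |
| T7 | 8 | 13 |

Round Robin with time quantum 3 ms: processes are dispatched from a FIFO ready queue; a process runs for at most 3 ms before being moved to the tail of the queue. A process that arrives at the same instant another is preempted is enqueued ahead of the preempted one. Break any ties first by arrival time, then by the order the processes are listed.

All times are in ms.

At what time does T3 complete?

9

Schedule: | T1 0-3 | T2 3-6 | T3 6-9 | T2 9-12 | T4 12-15 | T5 15-18 | T6 18-19 | T2 19-21 | T7 21-24 | T4 24-27 | T5 27-30 | T7 30-33 | T5 33-34 | T7 34-36 |
Completion: T1=3  T2=21  T3=9  T4=27  T5=34  T6=19  T7=36
Turnaround (C−A): T1=3  T2=21  T3=9  T4=20  T5=23  T6=7  T7=23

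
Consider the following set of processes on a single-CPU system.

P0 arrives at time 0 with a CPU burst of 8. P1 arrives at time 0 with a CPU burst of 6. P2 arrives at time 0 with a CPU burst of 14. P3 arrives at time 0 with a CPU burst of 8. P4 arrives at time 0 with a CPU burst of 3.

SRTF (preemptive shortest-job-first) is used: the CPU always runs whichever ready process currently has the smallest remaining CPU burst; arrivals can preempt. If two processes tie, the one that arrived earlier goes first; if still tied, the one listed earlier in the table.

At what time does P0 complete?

17

Schedule: | P4 0-3 | P1 3-9 | P0 9-17 | P3 17-25 | P2 25-39 |
Completion: P0=17  P1=9  P2=39  P3=25  P4=3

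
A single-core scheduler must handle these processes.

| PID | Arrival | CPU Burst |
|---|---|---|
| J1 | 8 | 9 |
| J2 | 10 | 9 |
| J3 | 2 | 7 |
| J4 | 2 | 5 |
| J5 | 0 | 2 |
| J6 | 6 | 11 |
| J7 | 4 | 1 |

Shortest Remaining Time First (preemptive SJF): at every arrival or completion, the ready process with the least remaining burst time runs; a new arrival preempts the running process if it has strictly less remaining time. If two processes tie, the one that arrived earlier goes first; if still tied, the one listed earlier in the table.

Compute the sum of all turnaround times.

Schedule: | J5 0-2 | J4 2-4 | J7 4-5 | J4 5-8 | J3 8-15 | J1 15-24 | J2 24-33 | J6 33-44 |
Completion: J1=24  J2=33  J3=15  J4=8  J5=2  J6=44  J7=5
Turnaround (C−A): J1=16  J2=23  J3=13  J4=6  J5=2  J6=38  J7=1
Turnaround = completion − arrival: J1=16, J2=23, J3=13, J4=6, J5=2, J6=38, J7=1
Total turnaround = 16 + 23 + 13 + 6 + 2 + 38 + 1 = 99

99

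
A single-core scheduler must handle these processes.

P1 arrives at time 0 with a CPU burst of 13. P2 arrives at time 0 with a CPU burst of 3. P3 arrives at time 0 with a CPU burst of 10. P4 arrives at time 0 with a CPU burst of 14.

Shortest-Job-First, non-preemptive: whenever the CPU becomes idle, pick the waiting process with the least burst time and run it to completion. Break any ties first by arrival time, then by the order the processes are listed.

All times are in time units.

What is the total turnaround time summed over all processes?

82

Gantt: | P2 0-3 | P3 3-13 | P1 13-26 | P4 26-40 |
Completion: P1=26  P2=3  P3=13  P4=40
Turnaround = completion − arrival: P1=26, P2=3, P3=13, P4=40
Total turnaround = 26 + 3 + 13 + 40 = 82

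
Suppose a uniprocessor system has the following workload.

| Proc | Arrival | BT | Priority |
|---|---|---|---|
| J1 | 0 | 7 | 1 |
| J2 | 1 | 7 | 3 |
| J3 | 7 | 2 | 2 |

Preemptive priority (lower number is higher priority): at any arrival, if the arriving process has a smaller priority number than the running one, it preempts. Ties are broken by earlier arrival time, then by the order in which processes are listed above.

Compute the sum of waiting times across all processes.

Timeline: | J1 0-7 | J3 7-9 | J2 9-16 |
Completion: J1=7  J2=16  J3=9
Turnaround (C−A): J1=7  J2=15  J3=2
Waiting = turnaround − burst: J1=0, J2=8, J3=0
Total waiting = 0 + 8 + 0 = 8

8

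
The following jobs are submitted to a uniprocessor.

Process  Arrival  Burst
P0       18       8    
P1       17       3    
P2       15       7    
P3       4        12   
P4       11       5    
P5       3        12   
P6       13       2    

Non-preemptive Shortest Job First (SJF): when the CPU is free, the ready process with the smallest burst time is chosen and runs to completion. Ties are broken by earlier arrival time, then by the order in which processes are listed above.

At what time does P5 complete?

Timeline: | idle 0-3 | P5 3-15 | P6 15-17 | P1 17-20 | P4 20-25 | P2 25-32 | P0 32-40 | P3 40-52 |
Completion: P0=40  P1=20  P2=32  P3=52  P4=25  P5=15  P6=17

15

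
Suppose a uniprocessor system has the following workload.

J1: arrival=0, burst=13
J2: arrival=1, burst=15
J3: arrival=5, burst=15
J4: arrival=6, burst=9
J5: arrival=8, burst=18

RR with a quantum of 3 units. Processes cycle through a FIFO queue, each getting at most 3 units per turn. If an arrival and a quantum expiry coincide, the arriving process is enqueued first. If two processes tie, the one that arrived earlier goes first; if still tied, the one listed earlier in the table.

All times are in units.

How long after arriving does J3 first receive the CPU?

Timeline: | J1 0-3 | J2 3-6 | J1 6-9 | J3 9-12 | J4 12-15 | J2 15-18 | J5 18-21 | J1 21-24 | J3 24-27 | J4 27-30 | J2 30-33 | J5 33-36 | J1 36-39 | J3 39-42 | J4 42-45 | J2 45-48 | J5 48-51 | J1 51-52 | J3 52-55 | J2 55-58 | J5 58-61 | J3 61-64 | J5 64-70 |
Completion: J1=52  J2=58  J3=64  J4=45  J5=70
Response(J3) = first start − arrival = 9 − 5 = 4

4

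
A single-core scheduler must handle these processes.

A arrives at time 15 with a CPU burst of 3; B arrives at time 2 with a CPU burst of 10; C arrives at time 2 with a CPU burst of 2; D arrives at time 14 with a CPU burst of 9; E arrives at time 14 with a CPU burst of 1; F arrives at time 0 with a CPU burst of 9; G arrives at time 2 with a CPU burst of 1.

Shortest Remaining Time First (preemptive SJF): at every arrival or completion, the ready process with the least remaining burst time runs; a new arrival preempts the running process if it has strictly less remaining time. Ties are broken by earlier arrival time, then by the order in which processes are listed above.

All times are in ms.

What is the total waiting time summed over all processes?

Timeline: | F 0-2 | G 2-3 | C 3-5 | F 5-12 | B 12-14 | E 14-15 | A 15-18 | B 18-26 | D 26-35 |
Completion: A=18  B=26  C=5  D=35  E=15  F=12  G=3
Turnaround (C−A): A=3  B=24  C=3  D=21  E=1  F=12  G=1
Waiting = turnaround − burst: A=0, B=14, C=1, D=12, E=0, F=3, G=0
Total waiting = 0 + 14 + 1 + 12 + 0 + 3 + 0 = 30

30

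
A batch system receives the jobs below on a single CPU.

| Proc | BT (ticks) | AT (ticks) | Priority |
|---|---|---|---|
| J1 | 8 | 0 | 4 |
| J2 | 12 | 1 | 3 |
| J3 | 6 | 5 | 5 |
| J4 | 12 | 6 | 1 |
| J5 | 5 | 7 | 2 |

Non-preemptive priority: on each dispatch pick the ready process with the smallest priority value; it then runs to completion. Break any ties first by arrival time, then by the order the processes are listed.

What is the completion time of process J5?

Schedule: | J1 0-8 | J4 8-20 | J5 20-25 | J2 25-37 | J3 37-43 |
Completion: J1=8  J2=37  J3=43  J4=20  J5=25

25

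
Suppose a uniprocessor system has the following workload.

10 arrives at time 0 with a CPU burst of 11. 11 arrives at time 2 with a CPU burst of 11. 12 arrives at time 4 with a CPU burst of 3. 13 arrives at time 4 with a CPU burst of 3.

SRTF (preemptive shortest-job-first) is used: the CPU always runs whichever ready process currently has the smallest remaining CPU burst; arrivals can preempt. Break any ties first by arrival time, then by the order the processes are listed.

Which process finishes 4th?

Gantt: | 10 0-4 | 12 4-7 | 13 7-10 | 10 10-17 | 11 17-28 |
Completion: 10=17  11=28  12=7  13=10
Turnaround (C−A): 10=17  11=26  12=3  13=6
Finish order: 12 → 13 → 10 → 11

11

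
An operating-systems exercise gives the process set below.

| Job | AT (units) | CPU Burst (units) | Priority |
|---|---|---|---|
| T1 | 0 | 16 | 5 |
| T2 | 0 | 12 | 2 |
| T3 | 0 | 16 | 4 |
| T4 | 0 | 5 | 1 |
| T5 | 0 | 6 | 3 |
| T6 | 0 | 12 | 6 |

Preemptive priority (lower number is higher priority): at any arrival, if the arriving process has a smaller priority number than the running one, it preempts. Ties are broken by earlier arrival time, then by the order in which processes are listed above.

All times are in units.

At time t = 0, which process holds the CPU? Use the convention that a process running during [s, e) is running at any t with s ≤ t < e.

T4

Schedule: | T4 0-5 | T2 5-17 | T5 17-23 | T3 23-39 | T1 39-55 | T6 55-67 |
Completion: T1=55  T2=17  T3=39  T4=5  T5=23  T6=67
Turnaround (C−A): T1=55  T2=17  T3=39  T4=5  T5=23  T6=67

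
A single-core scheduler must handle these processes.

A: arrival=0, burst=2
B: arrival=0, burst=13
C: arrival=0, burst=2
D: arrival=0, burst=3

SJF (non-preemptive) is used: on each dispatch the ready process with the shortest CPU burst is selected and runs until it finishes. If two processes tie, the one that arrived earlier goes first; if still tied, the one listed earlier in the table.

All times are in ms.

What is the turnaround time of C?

Schedule: | A 0-2 | C 2-4 | D 4-7 | B 7-20 |
Completion: A=2  B=20  C=4  D=7
Turnaround(C) = completion − arrival = 4 − 0 = 4

4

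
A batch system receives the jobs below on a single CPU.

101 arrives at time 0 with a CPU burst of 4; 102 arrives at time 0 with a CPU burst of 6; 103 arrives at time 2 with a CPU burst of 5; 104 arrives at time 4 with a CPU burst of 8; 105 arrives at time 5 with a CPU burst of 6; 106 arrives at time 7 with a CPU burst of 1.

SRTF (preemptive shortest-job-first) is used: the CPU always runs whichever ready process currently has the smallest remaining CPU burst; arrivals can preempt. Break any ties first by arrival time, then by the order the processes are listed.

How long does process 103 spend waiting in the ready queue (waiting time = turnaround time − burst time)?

Timeline: | 101 0-4 | 103 4-7 | 106 7-8 | 103 8-10 | 102 10-16 | 105 16-22 | 104 22-30 |
Completion: 101=4  102=16  103=10  104=30  105=22  106=8
Turnaround (C−A): 101=4  102=16  103=8  104=26  105=17  106=1
Waiting(103) = turnaround − burst = 8 − 5 = 3

3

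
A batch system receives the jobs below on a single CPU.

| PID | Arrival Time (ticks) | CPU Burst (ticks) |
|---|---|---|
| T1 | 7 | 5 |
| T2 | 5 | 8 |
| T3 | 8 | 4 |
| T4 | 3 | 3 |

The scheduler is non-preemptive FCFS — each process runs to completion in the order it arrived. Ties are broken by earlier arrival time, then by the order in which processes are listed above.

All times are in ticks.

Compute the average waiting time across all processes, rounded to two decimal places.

4.75

Timeline: | idle 0-3 | T4 3-6 | T2 6-14 | T1 14-19 | T3 19-23 |
Completion: T1=19  T2=14  T3=23  T4=6
Turnaround (C−A): T1=12  T2=9  T3=15  T4=3
Waiting times: T1=7, T2=1, T3=11, T4=0
Average waiting = (7+1+11+0) / 4 = 19/4 = 4.75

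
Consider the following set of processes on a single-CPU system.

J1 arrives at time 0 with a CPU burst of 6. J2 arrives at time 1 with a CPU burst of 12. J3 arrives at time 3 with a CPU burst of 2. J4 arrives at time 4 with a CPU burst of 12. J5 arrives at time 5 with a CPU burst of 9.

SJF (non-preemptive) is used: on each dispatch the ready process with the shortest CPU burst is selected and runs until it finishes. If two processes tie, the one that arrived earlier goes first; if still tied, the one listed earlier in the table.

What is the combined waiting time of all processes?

47

Gantt: | J1 0-6 | J3 6-8 | J5 8-17 | J2 17-29 | J4 29-41 |
Completion: J1=6  J2=29  J3=8  J4=41  J5=17
Waiting = turnaround − burst: J1=0, J2=16, J3=3, J4=25, J5=3
Total waiting = 0 + 16 + 3 + 25 + 3 = 47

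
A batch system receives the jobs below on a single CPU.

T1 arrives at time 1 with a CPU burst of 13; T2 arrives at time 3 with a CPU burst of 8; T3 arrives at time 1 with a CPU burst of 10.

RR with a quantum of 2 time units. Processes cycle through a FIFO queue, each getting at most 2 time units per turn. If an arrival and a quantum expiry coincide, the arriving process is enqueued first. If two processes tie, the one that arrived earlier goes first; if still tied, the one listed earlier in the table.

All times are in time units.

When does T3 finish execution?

29

Schedule: | idle 0-1 | T1 1-3 | T3 3-5 | T2 5-7 | T1 7-9 | T3 9-11 | T2 11-13 | T1 13-15 | T3 15-17 | T2 17-19 | T1 19-21 | T3 21-23 | T2 23-25 | T1 25-27 | T3 27-29 | T1 29-32 |
Completion: T1=32  T2=25  T3=29
Turnaround (C−A): T1=31  T2=22  T3=28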